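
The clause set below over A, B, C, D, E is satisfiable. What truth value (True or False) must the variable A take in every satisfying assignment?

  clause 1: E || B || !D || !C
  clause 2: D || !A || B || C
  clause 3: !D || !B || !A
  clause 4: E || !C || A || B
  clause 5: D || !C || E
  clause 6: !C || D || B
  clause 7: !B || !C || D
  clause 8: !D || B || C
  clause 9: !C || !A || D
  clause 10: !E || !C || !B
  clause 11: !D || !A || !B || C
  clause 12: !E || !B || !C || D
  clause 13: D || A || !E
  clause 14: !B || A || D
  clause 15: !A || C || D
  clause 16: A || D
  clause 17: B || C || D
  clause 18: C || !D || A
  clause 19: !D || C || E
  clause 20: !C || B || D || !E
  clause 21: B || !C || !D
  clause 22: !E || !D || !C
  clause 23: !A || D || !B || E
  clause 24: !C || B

Suppose A = true.
Suppose D = false.
The clause (!C) is unit, so C = false.
But (C) is also a unit clause — contradiction.
Undo D and try D = true.
The clause (!B) is unit, so B = false.
The clause (C) is unit, so C = true.
But (!C) is also a unit clause — contradiction.
Neither D = true nor D = false works.
So every satisfying assignment has A = False.

False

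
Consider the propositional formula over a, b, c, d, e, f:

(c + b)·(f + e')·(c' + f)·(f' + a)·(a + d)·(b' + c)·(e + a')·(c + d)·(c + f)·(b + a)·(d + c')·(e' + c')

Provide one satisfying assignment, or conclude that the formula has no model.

UNSATISFIABLE

Suppose c = 1.
From the singleton clause (f), f = 1.
From the singleton clause (a), a = 1.
From the singleton clause (e), e = 1.
But (e') is also a unit clause — contradiction.
So c must be the other value — set c = 0.
From the singleton clause (b), b = 1.
But (b') is also a unit clause — contradiction.
Neither c = 1 nor c = 0 works.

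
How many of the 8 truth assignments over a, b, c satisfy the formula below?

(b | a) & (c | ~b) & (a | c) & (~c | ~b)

2

There are 2^3 = 8 truth assignments over (a, b, c).
Check each against the 4 clauses (columns in the order a, b, c):
  F F F  ✗ fails (b | a)
  F F T  ✗ fails (b | a)
  F T F  ✗ fails (c | ~b)
  F T T  ✗ fails (~c | ~b)
  T F F  ✓ satisfies all
  T F T  ✓ satisfies all
  T T F  ✗ fails (c | ~b)
  T T T  ✗ fails (~c | ~b)
2 of the 8 rows are models.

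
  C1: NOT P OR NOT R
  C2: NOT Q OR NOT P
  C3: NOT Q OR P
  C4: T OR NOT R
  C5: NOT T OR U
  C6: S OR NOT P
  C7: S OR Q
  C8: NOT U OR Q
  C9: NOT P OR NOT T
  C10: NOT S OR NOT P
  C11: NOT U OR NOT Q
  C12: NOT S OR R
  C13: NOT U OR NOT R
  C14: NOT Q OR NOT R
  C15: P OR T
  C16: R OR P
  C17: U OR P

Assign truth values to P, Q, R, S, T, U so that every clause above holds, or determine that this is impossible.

Branch on P: set P = false.
The clause (NOT Q) is unit, so Q = false.
The clause (S) is unit, so S = true.
The clause (NOT U) is unit, so U = false.
That conflicts with the unit clause (U).
That branch fails; take P = true instead.
The clause (NOT R) is unit, so R = false.
The clause (NOT Q) is unit, so Q = false.
The clause (S) is unit, so S = true.
That conflicts with the unit clause (NOT S).
Both values of P lead to a conflict.

UNSATISFIABLE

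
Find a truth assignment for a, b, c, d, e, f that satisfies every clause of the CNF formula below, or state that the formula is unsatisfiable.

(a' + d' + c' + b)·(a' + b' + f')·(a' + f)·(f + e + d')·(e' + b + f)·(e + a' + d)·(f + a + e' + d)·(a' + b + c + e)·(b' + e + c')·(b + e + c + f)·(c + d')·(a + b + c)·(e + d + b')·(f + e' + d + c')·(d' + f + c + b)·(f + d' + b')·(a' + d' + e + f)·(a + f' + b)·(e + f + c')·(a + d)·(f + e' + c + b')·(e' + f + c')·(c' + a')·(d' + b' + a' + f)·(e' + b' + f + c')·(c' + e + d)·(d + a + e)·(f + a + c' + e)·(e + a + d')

a ↦ 1; b ↦ 0; c ↦ 0; d ↦ 0; e ↦ 1; f ↦ 1

Try a = 1.
From the singleton clause (f), f = 1.
From the singleton clause (b'), b = 0.
From the singleton clause (c'), c = 0.
From the singleton clause (e), e = 1.
From the singleton clause (d'), d = 0.
All clauses are satisfied.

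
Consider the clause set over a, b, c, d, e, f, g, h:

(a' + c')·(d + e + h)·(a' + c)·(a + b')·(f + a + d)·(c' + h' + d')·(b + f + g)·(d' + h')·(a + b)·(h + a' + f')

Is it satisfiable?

Suppose a = 0.
Unit clause (b') forces b = 0.
That conflicts with the unit clause (b).
Undo a and try a = 1.
Unit clause (c') forces c = 0.
That conflicts with the unit clause (c).
Both values of a lead to a conflict.
No assignment satisfies every clause.

No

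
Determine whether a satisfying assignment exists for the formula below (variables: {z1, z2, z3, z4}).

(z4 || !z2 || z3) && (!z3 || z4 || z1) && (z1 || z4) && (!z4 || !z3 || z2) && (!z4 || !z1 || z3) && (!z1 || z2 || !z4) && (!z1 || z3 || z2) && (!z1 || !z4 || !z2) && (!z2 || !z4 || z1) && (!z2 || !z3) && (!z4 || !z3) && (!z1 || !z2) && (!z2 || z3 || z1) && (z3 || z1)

Case z1 = true:
The clause (!z2) is unit, so z2 = false.
The clause (!z4) is unit, so z4 = false.
The clause (z3) is unit, so z3 = true.
This assignment satisfies each clause.
A satisfying assignment: z1=true; z2=false; z3=true; z4=false.

Yes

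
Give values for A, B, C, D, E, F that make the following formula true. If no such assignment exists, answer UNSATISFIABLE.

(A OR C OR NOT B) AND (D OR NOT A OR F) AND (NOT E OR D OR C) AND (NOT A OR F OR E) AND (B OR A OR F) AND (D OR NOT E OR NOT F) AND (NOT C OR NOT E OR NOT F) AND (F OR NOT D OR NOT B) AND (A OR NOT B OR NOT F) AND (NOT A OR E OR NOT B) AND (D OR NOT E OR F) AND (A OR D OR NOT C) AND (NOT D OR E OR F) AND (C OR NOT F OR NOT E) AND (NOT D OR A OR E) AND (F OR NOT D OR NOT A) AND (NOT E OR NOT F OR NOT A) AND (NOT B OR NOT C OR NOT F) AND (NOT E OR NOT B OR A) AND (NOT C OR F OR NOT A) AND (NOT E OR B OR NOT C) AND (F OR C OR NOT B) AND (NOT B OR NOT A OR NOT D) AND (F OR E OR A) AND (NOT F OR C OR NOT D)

A=false; B=false; C=false; D=false; E=false; F=true

Case A = false:
Case C = false:
The clause (NOT B) is unit, so B = false.
The clause (F) is unit, so F = true.
The clause (NOT E) is unit, so E = false.
The clause (NOT D) is unit, so D = false.
Every clause now holds.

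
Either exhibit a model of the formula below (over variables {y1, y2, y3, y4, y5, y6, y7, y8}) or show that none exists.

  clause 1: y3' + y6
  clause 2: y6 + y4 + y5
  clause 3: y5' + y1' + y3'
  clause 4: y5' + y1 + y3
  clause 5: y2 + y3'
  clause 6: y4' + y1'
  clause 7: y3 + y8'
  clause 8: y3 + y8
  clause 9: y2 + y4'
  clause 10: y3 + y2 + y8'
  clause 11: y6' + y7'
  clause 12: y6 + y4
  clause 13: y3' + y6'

UNSATISFIABLE

Suppose y3 = 0.
From the singleton clause (y8'), y8 = 0.
That conflicts with the unit clause (y8).
So y3 must be the other value — set y3 = 1.
From the singleton clause (y6), y6 = 1.
That conflicts with the unit clause (y6').
Both values of y3 lead to a conflict.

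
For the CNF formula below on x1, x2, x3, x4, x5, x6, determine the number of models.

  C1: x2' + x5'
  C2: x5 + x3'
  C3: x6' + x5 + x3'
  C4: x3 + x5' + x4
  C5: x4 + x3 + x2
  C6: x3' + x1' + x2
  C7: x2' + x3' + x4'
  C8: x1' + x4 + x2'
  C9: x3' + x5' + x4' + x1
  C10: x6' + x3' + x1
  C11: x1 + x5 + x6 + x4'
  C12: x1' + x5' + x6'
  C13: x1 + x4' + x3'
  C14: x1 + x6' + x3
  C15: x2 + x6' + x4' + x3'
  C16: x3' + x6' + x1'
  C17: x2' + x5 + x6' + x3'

There are 2^6 = 64 truth assignments over (x1, x2, x3, x4, x5, x6).
Split on x3. With x3 = 1, the clauses containing x3 are satisfied and x3' drops from the rest; 1 of the 2^5 = 32 assignments to the other variables satisfy what remains.
With x3 = 0, by the same count on the reduced clause set, 7 assignments work.
(One model: x1=F, x2=F, x3=F, x4=T, x5=T, x6=F.)
Total: 1 + 7 = 8.

8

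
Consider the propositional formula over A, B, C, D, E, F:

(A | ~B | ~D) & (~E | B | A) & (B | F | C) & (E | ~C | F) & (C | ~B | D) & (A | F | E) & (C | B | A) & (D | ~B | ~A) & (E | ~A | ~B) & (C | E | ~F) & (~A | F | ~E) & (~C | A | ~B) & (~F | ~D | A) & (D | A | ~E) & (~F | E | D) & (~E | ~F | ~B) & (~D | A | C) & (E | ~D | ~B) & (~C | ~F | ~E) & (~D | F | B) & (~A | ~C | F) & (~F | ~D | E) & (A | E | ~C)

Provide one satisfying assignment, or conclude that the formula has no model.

Try A = 1.
Try D = 1.
Try E = 1.
The clause (F) is unit, so F = 1.
The clause (~B) is unit, so B = 0.
The clause (~C) is unit, so C = 0.
All clauses are satisfied.

A=1, B=0, C=0, D=1, E=1, F=1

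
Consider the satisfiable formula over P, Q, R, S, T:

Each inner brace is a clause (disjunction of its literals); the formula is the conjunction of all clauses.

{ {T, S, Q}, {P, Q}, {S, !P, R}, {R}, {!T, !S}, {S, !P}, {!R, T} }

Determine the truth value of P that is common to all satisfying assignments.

Suppose P = true.
(R) alone gives R = true.
(S) alone gives S = true.
(!T) alone gives T = false.
Now (T) is unsatisfied and unit — conflict.
So every satisfying assignment has P = False.

False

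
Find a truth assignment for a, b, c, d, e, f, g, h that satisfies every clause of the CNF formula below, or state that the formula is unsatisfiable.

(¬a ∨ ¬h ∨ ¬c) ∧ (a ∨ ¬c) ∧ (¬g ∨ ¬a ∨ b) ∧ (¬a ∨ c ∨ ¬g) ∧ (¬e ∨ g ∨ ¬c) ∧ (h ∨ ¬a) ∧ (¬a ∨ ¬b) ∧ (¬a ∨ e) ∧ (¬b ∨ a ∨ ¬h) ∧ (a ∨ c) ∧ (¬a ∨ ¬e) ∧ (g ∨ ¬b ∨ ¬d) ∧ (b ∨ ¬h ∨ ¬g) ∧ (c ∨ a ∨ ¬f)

UNSATISFIABLE

Case a = True:
The clause (h) is unit, so h = True.
The clause (¬c) is unit, so c = False.
The clause (¬g) is unit, so g = False.
The clause (¬b) is unit, so b = False.
The clause (e) is unit, so e = True.
But (¬e) is also a unit clause — contradiction.
So a must be the other value — set a = False.
The clause (¬c) is unit, so c = False.
But (c) is also a unit clause — contradiction.
Both values of a lead to a conflict.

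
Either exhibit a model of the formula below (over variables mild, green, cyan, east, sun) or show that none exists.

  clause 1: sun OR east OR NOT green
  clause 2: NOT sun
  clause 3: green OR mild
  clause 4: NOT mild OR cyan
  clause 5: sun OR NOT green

mild: true, green: false, cyan: true, east: false, sun: false

(NOT sun) alone gives sun = false.
(NOT green) alone gives green = false.
(mild) alone gives mild = true.
(cyan) alone gives cyan = true.
Every clause is now satisfied; east is unconstrained.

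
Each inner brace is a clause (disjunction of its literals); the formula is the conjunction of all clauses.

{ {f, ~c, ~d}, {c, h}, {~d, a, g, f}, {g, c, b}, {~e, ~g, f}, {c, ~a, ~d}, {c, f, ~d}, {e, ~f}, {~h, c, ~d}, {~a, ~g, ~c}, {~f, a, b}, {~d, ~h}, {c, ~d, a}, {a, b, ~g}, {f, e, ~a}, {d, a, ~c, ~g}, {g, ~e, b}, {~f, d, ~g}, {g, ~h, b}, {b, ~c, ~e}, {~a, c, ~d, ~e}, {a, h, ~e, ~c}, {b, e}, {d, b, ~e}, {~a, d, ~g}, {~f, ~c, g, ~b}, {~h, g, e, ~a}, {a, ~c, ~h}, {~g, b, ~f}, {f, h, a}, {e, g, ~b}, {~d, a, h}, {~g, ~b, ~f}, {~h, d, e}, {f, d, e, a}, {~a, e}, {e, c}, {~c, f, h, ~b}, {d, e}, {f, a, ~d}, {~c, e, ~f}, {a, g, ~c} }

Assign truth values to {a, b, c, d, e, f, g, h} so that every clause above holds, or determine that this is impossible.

Try c = 0.
From the singleton clause (h), h = 1.
From the singleton clause (~d), d = 0.
From the singleton clause (e), e = 1.
From the singleton clause (b), b = 1.
Try g = 0.
No clause remains; a, f are free.

a ↦ 1, b ↦ 1, c ↦ 0, d ↦ 0, e ↦ 1, f ↦ 1, g ↦ 0, h ↦ 1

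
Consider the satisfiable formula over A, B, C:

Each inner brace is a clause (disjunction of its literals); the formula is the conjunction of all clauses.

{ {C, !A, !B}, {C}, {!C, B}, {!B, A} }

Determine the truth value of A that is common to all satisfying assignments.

Suppose A = false.
From the singleton clause (C), C = true.
From the singleton clause (B), B = true.
That conflicts with the unit clause (!B).
So every satisfying assignment has A = True.

True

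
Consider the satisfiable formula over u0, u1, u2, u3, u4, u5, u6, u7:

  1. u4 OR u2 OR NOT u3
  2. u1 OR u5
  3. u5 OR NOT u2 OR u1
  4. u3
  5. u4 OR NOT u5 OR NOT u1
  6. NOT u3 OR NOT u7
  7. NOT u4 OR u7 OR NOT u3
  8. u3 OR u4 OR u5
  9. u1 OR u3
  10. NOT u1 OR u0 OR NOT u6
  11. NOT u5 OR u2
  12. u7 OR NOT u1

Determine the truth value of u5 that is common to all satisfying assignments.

True

Suppose u5 = false.
The clause (u1) is unit, so u1 = true.
The clause (u3) is unit, so u3 = true.
The clause (NOT u7) is unit, so u7 = false.
Now (u7) is unsatisfied and unit — conflict.
So every satisfying assignment has u5 = True.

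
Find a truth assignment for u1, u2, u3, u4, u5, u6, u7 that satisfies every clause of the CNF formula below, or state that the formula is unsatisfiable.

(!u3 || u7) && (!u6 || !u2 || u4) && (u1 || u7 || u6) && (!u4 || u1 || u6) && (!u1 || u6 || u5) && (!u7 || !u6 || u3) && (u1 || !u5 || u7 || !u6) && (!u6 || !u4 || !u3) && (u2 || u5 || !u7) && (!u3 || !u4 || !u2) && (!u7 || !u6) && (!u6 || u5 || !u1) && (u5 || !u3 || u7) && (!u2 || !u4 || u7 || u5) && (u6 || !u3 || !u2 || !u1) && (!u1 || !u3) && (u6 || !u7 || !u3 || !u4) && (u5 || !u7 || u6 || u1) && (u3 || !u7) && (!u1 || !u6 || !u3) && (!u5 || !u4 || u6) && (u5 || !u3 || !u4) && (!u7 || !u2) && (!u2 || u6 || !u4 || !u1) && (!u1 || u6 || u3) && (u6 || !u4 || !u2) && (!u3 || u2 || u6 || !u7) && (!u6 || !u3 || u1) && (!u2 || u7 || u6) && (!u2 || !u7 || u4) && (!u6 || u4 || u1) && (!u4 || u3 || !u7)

Case u3 = false:
(!u7) alone gives u7 = false.
Case u1 = true:
(u6) alone gives u6 = true.
(u5) alone gives u5 = true.
Case u2 = false:
Every clause is now satisfied; u4 is unconstrained.

u1=true,  u2=false,  u3=false,  u4=true,  u5=true,  u6=true,  u7=false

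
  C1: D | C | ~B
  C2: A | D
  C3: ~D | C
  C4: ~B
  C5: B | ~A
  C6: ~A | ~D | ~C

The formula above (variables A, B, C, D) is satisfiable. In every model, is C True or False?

Suppose C = 0.
Unit clause (~D) forces D = 0.
Unit clause (~B) forces B = 0.
Unit clause (A) forces A = 1.
Now (~A) is unsatisfied and unit — conflict.
So every satisfying assignment has C = True.

True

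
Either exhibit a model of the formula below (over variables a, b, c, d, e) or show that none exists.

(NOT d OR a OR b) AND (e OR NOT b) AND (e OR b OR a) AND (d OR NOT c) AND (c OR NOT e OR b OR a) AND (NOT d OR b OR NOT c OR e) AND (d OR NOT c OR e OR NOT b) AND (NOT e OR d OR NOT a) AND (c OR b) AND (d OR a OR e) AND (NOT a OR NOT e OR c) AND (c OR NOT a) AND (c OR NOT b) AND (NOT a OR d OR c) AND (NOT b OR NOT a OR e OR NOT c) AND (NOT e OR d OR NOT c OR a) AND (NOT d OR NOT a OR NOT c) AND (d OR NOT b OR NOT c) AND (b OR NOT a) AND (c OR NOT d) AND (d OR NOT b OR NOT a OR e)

a ↦ false; b ↦ true; c ↦ true; d ↦ true; e ↦ true

Suppose e = true.
Suppose d = true.
The clause (c) is unit, so c = true.
The clause (NOT a) is unit, so a = false.
The clause (b) is unit, so b = true.
All clauses are satisfied.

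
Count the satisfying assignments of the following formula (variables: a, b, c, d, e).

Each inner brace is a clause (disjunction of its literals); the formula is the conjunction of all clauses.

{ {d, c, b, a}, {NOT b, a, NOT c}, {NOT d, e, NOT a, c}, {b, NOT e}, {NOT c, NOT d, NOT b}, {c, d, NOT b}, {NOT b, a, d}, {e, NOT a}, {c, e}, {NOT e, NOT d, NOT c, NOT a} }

5

There are 2^5 = 32 truth assignments over (a, b, c, d, e).
Split on b. With b = true, the clauses containing b are satisfied and NOT b drops from the rest; 3 of the 2^4 = 16 assignments to the other variables satisfy what remains.
With b = false, by the same count on the reduced clause set, 2 assignments work.
Total: 3 + 2 = 5.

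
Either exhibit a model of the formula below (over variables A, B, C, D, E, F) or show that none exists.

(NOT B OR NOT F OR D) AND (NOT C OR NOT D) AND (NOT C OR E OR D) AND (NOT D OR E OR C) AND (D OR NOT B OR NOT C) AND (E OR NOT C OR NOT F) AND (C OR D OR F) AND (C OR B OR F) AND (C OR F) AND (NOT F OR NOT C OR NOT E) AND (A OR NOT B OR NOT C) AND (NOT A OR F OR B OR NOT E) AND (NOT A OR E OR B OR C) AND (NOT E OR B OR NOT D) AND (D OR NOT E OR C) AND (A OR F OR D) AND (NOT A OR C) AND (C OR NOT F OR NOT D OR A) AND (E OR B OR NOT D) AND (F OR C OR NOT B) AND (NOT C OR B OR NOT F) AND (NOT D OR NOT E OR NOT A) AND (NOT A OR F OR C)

A=false,  B=false,  C=false,  D=false,  E=false,  F=true

Case C = false:
From the singleton clause (F), F = true.
From the singleton clause (NOT A), A = false.
From the singleton clause (NOT D), D = false.
From the singleton clause (NOT B), B = false.
From the singleton clause (NOT E), E = false.
All clauses are satisfied.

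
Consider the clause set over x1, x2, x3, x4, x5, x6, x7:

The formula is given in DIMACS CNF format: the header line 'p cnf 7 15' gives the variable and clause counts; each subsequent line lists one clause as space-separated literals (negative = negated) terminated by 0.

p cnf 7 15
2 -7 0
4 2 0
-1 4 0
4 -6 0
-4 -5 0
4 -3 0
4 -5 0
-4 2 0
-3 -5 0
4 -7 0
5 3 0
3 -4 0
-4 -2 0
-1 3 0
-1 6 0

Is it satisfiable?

Branch on x2: set x2 = True.
(¬x4) alone gives x4 = False.
(¬x1) alone gives x1 = False.
(¬x6) alone gives x6 = False.
(¬x3) alone gives x3 = False.
(¬x5) alone gives x5 = False.
Now (x5) is unsatisfied and unit — conflict.
That branch fails; take x2 = False instead.
(¬x7) alone gives x7 = False.
(x4) alone gives x4 = True.
Now (¬x4) is unsatisfied and unit — conflict.
Both values of x2 lead to a conflict.
No assignment satisfies every clause.

No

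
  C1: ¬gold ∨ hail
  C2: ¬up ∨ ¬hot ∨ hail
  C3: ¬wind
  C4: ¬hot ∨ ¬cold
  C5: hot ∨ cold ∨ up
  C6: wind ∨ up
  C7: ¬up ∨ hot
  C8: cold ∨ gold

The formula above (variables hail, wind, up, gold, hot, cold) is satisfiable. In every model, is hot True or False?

Suppose hot = False.
From the singleton clause (¬wind), wind = False.
From the singleton clause (up), up = True.
But (¬up) is also a unit clause — contradiction.
So every satisfying assignment has hot = True.

True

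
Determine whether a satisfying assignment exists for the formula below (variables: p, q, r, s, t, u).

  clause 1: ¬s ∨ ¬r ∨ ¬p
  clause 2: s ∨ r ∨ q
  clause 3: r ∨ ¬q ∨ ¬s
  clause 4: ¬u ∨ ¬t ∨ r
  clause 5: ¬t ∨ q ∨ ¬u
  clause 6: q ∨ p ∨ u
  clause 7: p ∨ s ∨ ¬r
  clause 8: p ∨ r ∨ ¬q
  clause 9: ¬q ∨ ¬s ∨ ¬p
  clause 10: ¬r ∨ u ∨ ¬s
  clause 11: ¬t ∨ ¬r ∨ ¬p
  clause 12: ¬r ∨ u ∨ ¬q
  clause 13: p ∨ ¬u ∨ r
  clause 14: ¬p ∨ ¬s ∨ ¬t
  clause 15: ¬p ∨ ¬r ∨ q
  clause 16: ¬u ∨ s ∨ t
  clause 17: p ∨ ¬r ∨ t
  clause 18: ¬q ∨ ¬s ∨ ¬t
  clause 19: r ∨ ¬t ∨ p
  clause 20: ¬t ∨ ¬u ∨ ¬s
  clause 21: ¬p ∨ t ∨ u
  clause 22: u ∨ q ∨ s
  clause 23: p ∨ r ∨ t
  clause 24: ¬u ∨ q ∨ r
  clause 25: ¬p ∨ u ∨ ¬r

Suppose s = False.
Suppose r = False.
From the singleton clause (q), q = True.
From the singleton clause (p), p = True.
Suppose u = False.
From the singleton clause (t), t = True.
All clauses are satisfied.
A satisfying assignment: p=True, q=True, r=False, s=False, t=True, u=False.

Satisfiable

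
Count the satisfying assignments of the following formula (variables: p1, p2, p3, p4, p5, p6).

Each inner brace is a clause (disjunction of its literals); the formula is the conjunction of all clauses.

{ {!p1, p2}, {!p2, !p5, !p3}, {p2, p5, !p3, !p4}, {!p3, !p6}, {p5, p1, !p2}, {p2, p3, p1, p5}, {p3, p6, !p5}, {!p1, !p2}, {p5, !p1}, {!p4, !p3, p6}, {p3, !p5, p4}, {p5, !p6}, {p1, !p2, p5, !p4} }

There are 2^6 = 64 truth assignments over (p1, p2, p3, p4, p5, p6).
Split on p3. With p3 = true, the clauses containing p3 are satisfied and !p3 drops from the rest; 2 of the 2^5 = 32 assignments to the other variables satisfy what remains.
With p3 = false, by the same count on the reduced clause set, 2 assignments work.
(One model: p1=F, p2=F, p3=F, p4=T, p5=T, p6=T.)
Total: 2 + 2 = 4.

4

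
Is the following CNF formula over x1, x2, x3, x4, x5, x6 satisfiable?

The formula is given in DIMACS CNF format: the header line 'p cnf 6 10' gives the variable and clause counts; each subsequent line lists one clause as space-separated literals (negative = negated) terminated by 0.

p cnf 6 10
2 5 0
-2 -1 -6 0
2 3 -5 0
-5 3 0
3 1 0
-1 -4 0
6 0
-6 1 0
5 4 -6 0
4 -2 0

From the singleton clause (x6), x6 = True.
From the singleton clause (x1), x1 = True.
From the singleton clause (¬x2), x2 = False.
From the singleton clause (x5), x5 = True.
From the singleton clause (x3), x3 = True.
From the singleton clause (¬x4), x4 = False.
Every clause now holds.
A satisfying assignment: x1: True; x2: False; x3: True; x4: False; x5: True; x6: True.

Satisfiable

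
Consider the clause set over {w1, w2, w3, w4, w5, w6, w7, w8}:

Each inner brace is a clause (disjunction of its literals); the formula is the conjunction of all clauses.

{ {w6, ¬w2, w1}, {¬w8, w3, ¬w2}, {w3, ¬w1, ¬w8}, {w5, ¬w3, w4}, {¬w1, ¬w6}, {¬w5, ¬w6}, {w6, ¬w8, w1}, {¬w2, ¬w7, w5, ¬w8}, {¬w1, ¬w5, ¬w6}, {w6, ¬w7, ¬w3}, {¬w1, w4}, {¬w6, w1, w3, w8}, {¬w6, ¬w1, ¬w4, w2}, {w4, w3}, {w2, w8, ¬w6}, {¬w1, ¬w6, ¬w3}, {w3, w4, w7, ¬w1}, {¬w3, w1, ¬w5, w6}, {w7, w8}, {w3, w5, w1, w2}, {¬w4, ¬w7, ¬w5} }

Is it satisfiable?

Satisfiable

Case w1 = True:
(¬w6) alone gives w6 = False.
(w4) alone gives w4 = True.
Case w3 = True:
(¬w7) alone gives w7 = False.
(w8) alone gives w8 = True.
No clause remains; w2, w5 are free.
A satisfying assignment: w1: True; w2: False; w3: True; w4: True; w5: True; w6: False; w7: False; w8: True.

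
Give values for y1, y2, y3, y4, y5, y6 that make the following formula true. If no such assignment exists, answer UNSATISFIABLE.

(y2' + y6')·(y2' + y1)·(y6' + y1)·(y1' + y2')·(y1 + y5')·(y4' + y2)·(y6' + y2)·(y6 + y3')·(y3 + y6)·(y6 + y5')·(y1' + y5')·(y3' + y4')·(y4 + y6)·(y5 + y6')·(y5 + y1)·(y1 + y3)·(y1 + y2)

Try y2 = 0.
(y4') alone gives y4 = 0.
(y6') alone gives y6 = 0.
But (y6) is also a unit clause — contradiction.
That branch fails; take y2 = 1 instead.
(y6') alone gives y6 = 0.
(y1) alone gives y1 = 1.
But (y1') is also a unit clause — contradiction.
Both values of y2 lead to a conflict.

UNSATISFIABLE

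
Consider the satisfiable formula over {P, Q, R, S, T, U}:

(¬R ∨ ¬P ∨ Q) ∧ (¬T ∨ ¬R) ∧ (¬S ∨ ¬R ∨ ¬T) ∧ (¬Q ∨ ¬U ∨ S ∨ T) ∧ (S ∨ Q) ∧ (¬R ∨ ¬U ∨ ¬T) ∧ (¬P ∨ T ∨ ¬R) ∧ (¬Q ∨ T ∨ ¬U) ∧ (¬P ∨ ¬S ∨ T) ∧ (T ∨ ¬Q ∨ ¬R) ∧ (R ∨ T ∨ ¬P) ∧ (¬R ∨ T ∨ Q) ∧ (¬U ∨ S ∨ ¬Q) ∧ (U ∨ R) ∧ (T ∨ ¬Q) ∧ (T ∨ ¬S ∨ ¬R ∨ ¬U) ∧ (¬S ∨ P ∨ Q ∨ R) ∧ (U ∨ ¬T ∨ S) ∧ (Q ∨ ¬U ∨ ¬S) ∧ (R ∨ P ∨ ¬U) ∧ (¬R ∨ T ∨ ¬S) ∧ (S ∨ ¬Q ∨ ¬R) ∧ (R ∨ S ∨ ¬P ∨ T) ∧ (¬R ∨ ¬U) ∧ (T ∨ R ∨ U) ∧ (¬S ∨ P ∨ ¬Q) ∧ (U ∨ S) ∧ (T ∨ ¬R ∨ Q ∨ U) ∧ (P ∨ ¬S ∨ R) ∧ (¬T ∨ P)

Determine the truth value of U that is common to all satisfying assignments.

Suppose U = False.
The clause (R) is unit, so R = True.
The clause (¬T) is unit, so T = False.
The clause (¬P) is unit, so P = False.
The clause (¬Q) is unit, so Q = False.
But (Q) is also a unit clause — contradiction.
So every satisfying assignment has U = True.

True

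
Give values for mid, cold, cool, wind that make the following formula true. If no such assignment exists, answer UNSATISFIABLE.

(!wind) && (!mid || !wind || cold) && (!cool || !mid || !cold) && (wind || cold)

mid: false, cold: true, cool: true, wind: false

(!wind) alone gives wind = false.
(cold) alone gives cold = true.
Case cool = true:
(!mid) alone gives mid = false.
All clauses are satisfied.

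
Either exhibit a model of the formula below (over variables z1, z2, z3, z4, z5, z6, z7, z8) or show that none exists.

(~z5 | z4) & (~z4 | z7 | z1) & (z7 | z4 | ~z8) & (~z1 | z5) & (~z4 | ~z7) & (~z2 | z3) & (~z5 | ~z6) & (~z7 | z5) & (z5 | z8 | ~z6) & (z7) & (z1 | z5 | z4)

UNSATISFIABLE

The clause (z7) is unit, so z7 = 1.
The clause (~z4) is unit, so z4 = 0.
The clause (~z5) is unit, so z5 = 0.
Now (z5) is unsatisfied and unit — conflict.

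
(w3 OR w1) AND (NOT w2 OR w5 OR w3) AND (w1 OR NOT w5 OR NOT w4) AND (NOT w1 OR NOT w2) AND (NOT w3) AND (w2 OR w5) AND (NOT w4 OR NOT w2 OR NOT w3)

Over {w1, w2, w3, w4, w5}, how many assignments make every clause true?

There are 2^5 = 32 truth assignments over (w1, w2, w3, w4, w5).
Split on w5. With w5 = true, the clauses containing w5 are satisfied and NOT w5 drops from the rest; 2 of the 2^4 = 16 assignments to the other variables satisfy what remains.
With w5 = false, by the same count on the reduced clause set, 0 assignments work.
(One model: w1=T, w2=F, w3=F, w4=F, w5=T.)
Total: 2 + 0 = 2.

2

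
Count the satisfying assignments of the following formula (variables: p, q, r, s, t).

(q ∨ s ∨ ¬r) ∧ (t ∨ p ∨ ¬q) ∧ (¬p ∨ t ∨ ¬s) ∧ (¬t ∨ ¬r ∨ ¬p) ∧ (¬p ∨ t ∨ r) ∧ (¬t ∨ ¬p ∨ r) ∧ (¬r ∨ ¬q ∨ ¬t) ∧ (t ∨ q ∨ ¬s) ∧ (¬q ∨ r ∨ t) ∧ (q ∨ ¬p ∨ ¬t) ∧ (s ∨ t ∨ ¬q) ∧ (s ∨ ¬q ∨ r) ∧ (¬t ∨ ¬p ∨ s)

There are 2^5 = 32 truth assignments over (p, q, r, s, t).
Split on s. With s = True, the clauses containing s are satisfied and ¬s drops from the rest; 3 of the 2^4 = 16 assignments to the other variables satisfy what remains.
With s = False, by the same count on the reduced clause set, 2 assignments work.
Total: 3 + 2 = 5.

5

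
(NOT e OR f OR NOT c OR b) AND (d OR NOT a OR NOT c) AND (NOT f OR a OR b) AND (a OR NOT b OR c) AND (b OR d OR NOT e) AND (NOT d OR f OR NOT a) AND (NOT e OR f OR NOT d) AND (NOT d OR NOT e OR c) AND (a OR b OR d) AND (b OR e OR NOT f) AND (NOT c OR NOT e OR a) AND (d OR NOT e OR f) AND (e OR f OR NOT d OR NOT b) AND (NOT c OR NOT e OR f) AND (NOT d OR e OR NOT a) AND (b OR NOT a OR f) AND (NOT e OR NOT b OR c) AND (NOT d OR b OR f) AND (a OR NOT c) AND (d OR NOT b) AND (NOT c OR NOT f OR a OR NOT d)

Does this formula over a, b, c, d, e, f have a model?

Suppose a = true.
Suppose d = true.
(f) alone gives f = true.
(e) alone gives e = true.
(c) alone gives c = true.
All clauses hold; b can take either value.
A satisfying assignment: a ↦ true, b ↦ false, c ↦ true, d ↦ true, e ↦ true, f ↦ true.

Satisfiable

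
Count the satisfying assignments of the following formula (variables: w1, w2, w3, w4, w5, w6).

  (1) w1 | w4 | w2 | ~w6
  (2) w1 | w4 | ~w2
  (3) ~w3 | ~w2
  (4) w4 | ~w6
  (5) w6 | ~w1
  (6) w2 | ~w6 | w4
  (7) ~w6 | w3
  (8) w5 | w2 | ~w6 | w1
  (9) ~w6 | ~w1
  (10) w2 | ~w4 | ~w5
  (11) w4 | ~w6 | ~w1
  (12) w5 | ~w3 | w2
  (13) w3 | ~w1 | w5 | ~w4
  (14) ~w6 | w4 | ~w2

There are 2^6 = 64 truth assignments over (w1, w2, w3, w4, w5, w6).
Split on w2. With w2 = 1, the clauses containing w2 are satisfied and ~w2 drops from the rest; 2 of the 2^5 = 32 assignments to the other variables satisfy what remains.
With w2 = 0, by the same count on the reduced clause set, 4 assignments work.
Total: 2 + 4 = 6.

6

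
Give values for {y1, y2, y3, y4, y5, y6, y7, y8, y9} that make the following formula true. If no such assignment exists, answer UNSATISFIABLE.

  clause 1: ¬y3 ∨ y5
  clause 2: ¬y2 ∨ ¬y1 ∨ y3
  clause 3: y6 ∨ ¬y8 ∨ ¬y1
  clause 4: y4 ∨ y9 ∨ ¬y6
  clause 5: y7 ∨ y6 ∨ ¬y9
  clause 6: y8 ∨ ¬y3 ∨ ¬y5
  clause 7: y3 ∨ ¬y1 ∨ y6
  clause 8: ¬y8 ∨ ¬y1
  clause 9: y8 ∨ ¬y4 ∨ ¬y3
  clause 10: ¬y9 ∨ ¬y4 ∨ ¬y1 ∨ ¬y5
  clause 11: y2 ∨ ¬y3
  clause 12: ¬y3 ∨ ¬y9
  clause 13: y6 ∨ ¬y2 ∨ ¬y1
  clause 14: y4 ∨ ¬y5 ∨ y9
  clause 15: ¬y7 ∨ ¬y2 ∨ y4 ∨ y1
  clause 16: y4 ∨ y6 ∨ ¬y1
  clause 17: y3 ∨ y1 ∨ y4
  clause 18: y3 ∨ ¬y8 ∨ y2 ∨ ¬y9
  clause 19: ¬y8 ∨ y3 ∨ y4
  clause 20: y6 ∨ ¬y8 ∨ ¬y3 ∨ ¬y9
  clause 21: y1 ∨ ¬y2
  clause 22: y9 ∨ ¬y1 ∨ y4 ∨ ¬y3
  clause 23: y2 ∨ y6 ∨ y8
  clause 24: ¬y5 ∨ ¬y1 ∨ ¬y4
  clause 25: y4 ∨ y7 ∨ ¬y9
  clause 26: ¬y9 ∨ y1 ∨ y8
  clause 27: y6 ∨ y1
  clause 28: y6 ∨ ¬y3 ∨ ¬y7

y1=True,  y2=False,  y3=False,  y4=True,  y5=False,  y6=True,  y7=False,  y8=False,  y9=False

Try y3 = False.
Try y2 = False.
Try y1 = True.
The clause (y6) is unit, so y6 = True.
The clause (¬y8) is unit, so y8 = False.
Try y4 = True.
The clause (¬y5) is unit, so y5 = False.
No clause remains; y7, y9 are free.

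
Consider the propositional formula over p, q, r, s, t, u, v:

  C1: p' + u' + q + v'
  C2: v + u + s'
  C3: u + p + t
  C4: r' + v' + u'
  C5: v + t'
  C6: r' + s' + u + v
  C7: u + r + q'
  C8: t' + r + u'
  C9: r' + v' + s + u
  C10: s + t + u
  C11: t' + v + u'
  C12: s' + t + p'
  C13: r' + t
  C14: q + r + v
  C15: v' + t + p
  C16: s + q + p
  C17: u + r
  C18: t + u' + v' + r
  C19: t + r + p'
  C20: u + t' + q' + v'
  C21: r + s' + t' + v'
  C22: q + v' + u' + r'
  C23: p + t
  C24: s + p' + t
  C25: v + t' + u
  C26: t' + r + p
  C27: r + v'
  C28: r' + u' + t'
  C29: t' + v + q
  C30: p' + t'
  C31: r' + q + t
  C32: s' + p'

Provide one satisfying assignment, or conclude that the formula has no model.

p: 0,  q: 0,  r: 1,  s: 1,  t: 1,  u: 0,  v: 1

Case v = 1:
The clause (r) is unit, so r = 1.
The clause (u') is unit, so u = 0.
The clause (s) is unit, so s = 1.
The clause (t) is unit, so t = 1.
The clause (q') is unit, so q = 0.
The clause (p') is unit, so p = 0.
Every clause now holds.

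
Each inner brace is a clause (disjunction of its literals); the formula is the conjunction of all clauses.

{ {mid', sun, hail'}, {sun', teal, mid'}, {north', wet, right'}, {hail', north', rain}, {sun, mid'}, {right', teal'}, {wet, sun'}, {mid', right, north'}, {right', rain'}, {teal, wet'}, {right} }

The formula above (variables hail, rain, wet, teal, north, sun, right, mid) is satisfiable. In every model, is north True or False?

Suppose north = 1.
From the singleton clause (right), right = 1.
From the singleton clause (wet), wet = 1.
From the singleton clause (teal'), teal = 0.
Now (teal) is unsatisfied and unit — conflict.
So every satisfying assignment has north = False.

False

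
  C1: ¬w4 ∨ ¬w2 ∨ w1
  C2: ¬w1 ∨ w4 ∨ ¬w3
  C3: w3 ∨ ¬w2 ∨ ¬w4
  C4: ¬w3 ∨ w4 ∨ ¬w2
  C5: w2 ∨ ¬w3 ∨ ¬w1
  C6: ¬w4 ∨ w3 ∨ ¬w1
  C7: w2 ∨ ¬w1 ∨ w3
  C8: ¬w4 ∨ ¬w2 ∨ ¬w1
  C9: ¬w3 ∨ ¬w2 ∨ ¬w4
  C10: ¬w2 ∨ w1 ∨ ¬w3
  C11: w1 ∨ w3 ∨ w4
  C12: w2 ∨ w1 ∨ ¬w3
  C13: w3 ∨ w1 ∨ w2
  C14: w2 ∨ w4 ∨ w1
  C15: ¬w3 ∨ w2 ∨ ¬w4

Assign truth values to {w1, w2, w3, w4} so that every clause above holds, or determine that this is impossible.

Case w4 = False:
Case w1 = True:
Unit clause (¬w3) forces w3 = False.
Unit clause (w2) forces w2 = True.
All clauses are satisfied.

w1=True,  w2=True,  w3=False,  w4=False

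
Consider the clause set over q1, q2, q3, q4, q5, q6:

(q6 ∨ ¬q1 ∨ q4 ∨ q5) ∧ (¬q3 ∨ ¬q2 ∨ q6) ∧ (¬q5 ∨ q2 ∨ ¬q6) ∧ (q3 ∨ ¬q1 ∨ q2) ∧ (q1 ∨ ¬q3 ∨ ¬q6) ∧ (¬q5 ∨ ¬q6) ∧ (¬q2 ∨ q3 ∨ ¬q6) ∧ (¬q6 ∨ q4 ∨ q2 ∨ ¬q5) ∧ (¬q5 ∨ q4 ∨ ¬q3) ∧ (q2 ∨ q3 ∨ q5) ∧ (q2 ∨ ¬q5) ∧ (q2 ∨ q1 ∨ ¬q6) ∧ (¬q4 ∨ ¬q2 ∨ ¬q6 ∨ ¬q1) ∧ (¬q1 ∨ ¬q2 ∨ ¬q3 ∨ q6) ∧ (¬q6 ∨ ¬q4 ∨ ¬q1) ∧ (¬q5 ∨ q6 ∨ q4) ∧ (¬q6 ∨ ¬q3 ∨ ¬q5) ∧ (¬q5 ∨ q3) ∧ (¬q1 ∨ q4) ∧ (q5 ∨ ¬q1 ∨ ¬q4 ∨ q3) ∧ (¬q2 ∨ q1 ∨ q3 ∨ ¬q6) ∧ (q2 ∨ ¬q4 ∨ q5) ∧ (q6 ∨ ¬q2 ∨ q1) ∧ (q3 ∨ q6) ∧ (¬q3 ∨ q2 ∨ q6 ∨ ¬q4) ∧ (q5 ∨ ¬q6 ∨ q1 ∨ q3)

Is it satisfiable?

Yes

Try q5 = False.
Try q2 = False.
(q3) alone gives q3 = True.
(¬q4) alone gives q4 = False.
(¬q1) alone gives q1 = False.
(¬q6) alone gives q6 = False.
This assignment satisfies each clause.
A satisfying assignment: q1: False; q2: False; q3: True; q4: False; q5: False; q6: False.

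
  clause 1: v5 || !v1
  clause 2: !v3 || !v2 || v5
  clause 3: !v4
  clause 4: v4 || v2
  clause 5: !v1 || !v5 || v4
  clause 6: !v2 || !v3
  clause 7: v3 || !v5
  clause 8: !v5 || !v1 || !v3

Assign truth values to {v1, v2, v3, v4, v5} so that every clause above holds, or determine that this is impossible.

v1: false,  v2: true,  v3: false,  v4: false,  v5: false

The clause (!v4) is unit, so v4 = false.
The clause (v2) is unit, so v2 = true.
The clause (!v3) is unit, so v3 = false.
The clause (!v5) is unit, so v5 = false.
The clause (!v1) is unit, so v1 = false.
All clauses are satisfied.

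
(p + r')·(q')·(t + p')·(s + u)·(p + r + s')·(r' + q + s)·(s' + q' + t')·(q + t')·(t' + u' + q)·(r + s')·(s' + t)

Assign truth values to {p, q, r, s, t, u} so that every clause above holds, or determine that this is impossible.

(q') alone gives q = 0.
(t') alone gives t = 0.
(p') alone gives p = 0.
(r') alone gives r = 0.
(s') alone gives s = 0.
(u) alone gives u = 1.
All clauses are satisfied.

p ↦ 0; q ↦ 0; r ↦ 0; s ↦ 0; t ↦ 0; u ↦ 1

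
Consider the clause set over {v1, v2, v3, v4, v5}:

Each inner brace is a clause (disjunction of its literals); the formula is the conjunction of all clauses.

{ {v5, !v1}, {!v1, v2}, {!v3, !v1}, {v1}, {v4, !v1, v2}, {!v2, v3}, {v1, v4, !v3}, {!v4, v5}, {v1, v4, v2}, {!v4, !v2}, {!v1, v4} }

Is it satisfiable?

Unsatisfiable

Unit clause (v1) forces v1 = true.
Unit clause (v5) forces v5 = true.
Unit clause (v2) forces v2 = true.
Unit clause (!v3) forces v3 = false.
But (v3) is also a unit clause — contradiction.
No assignment satisfies every clause.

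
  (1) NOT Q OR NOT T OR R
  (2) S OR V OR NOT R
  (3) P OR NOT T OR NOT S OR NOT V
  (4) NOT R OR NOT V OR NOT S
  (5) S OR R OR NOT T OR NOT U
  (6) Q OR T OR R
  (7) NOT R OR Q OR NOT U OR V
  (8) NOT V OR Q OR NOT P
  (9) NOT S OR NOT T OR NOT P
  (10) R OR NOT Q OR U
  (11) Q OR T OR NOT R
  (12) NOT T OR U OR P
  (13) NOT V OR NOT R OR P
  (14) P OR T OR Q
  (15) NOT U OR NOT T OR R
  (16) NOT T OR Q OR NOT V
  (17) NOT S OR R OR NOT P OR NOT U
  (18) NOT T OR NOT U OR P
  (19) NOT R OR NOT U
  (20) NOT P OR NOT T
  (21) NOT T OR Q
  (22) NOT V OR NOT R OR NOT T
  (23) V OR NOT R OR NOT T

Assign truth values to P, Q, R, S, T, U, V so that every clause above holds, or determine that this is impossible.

Try R = false.
Try Q = true.
(NOT T) alone gives T = false.
(U) alone gives U = true.
Try S = true.
(NOT P) alone gives P = false.
Every clause is now satisfied; V is unconstrained.

P: false,  Q: true,  R: false,  S: true,  T: false,  U: true,  V: false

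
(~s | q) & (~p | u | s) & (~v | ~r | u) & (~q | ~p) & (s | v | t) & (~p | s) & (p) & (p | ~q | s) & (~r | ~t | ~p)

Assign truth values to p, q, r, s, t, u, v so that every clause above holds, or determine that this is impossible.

(p) alone gives p = 1.
(~q) alone gives q = 0.
(~s) alone gives s = 0.
That conflicts with the unit clause (s).

UNSATISFIABLE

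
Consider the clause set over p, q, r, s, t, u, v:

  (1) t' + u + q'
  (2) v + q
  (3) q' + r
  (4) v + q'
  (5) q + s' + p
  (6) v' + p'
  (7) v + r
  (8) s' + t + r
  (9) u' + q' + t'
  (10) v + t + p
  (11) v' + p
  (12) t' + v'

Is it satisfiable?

Unsatisfiable

Case v = 1:
Unit clause (p') forces p = 0.
But (p) is also a unit clause — contradiction.
Backtrack on v: now try v = 0.
Unit clause (q) forces q = 1.
But (q') is also a unit clause — contradiction.
Both values of v lead to a conflict.
No assignment satisfies every clause.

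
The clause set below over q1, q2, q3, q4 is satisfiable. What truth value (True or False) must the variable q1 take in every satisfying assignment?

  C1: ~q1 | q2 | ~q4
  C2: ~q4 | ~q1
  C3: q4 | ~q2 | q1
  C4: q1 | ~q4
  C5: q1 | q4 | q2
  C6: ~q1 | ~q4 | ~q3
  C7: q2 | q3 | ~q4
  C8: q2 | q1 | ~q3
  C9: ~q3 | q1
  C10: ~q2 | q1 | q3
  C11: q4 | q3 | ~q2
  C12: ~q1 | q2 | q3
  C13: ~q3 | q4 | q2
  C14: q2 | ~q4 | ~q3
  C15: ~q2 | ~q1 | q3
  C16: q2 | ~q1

Suppose q1 = 0.
Unit clause (~q4) forces q4 = 0.
Unit clause (~q2) forces q2 = 0.
Now (q2) is unsatisfied and unit — conflict.
So every satisfying assignment has q1 = True.

True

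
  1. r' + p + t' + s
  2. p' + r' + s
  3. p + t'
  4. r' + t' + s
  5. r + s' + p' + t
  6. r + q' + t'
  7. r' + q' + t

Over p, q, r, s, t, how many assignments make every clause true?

There are 2^5 = 32 truth assignments over (p, q, r, s, t).
Split on t. With t = 1, the clauses containing t are satisfied and t' drops from the rest; 4 of the 2^4 = 16 assignments to the other variables satisfy what remains.
With t = 0, by the same count on the reduced clause set, 9 assignments work.
(One model: p=F, q=F, r=F, s=F, t=F.)
Total: 4 + 9 = 13.

13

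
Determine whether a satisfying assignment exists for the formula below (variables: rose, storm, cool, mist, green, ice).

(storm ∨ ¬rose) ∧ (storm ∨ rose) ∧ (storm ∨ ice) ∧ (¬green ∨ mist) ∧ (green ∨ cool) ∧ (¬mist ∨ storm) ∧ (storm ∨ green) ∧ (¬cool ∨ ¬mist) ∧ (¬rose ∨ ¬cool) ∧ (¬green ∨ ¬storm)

Yes, satisfiable

Suppose storm = True.
Unit clause (¬green) forces green = False.
Unit clause (cool) forces cool = True.
Unit clause (¬mist) forces mist = False.
Unit clause (¬rose) forces rose = False.
Every clause is now satisfied; ice is unconstrained.
A satisfying assignment: rose: False,  storm: True,  cool: True,  mist: False,  green: False,  ice: False.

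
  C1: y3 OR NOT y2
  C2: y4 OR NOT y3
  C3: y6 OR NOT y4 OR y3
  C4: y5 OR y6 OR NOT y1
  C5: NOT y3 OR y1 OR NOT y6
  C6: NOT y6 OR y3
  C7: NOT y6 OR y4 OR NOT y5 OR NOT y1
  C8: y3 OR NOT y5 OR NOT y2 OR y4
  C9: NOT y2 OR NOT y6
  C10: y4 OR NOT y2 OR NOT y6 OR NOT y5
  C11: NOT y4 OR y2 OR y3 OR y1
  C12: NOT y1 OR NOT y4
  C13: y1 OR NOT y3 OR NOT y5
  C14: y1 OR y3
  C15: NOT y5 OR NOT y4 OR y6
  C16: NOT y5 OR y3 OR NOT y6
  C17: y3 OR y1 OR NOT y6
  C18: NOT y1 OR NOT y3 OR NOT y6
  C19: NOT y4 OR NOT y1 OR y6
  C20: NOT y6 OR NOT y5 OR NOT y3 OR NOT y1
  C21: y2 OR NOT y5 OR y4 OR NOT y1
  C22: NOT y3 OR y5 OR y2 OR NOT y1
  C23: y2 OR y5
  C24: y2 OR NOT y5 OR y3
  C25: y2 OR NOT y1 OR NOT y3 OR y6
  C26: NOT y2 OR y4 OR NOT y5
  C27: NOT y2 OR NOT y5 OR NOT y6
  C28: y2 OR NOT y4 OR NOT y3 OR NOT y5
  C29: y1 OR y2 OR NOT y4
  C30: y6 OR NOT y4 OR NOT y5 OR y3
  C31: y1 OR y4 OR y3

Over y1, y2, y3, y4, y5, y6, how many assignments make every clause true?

There are 2^6 = 64 truth assignments over (y1, y2, y3, y4, y5, y6).
Split on y2. With y2 = true, the clauses containing y2 are satisfied and NOT y2 drops from the rest; 1 of the 2^5 = 32 assignments to the other variables satisfy what remains.
With y2 = false, by the same count on the reduced clause set, 0 assignments work.
Total: 1 + 0 = 1.

1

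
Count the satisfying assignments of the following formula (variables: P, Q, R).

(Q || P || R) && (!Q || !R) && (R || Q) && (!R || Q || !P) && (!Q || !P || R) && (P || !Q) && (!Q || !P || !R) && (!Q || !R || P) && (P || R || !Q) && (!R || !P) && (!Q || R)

There are 2^3 = 8 truth assignments over (P, Q, R).
Split on R. With R = true, the clauses containing R are satisfied and !R drops from the rest; 1 of the 2^2 = 4 assignments to the other variables satisfy what remains.
With R = false, by the same count on the reduced clause set, 0 assignments work.
(One model: P=F, Q=F, R=T.)
Total: 1 + 0 = 1.

1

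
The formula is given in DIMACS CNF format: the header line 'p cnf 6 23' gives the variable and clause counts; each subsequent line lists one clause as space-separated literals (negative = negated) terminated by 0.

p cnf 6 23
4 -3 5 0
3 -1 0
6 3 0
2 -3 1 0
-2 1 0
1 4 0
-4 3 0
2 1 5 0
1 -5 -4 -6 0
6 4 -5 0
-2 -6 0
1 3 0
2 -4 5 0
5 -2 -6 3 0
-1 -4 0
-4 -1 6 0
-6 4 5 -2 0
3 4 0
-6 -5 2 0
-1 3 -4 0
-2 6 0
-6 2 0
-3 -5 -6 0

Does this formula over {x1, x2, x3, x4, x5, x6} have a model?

Try x3 = True.
Try x4 = True.
The clause (¬x1) is unit, so x1 = False.
The clause (x2) is unit, so x2 = True.
Now (¬x2) is unsatisfied and unit — conflict.
So x4 must be the other value — set x4 = False.
The clause (x5) is unit, so x5 = True.
The clause (x1) is unit, so x1 = True.
The clause (x6) is unit, so x6 = True.
Now (¬x6) is unsatisfied and unit — conflict.
Both values of x4 lead to a conflict.
So x3 must be the other value — set x3 = False.
The clause (¬x1) is unit, so x1 = False.
Now (x1) is unsatisfied and unit — conflict.
Both values of x3 lead to a conflict.
No assignment satisfies every clause.

Unsatisfiable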